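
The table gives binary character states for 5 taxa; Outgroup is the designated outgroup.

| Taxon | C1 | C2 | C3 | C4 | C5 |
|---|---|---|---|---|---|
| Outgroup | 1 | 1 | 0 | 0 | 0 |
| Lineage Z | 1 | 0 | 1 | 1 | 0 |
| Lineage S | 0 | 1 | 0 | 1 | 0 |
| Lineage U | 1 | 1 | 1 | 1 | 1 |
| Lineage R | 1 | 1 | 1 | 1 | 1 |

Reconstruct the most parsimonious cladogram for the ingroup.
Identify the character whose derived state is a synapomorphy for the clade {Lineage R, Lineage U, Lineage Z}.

C3

Character polarity is set by the outgroup: the derived state is whichever differs from the outgroup's state, so for C1, C2 the derived state is '0', and for the remaining characters it is '1'.
C1 (derived state '0') is unique to Lineage S (autapomorphy; uninformative for grouping).
C2 (derived state '0') is unique to Lineage Z (autapomorphy; uninformative for grouping).
C3: derived state '1' in Lineage R, Lineage U, and Lineage Z only — synapomorphy for {Lineage R, Lineage U, Lineage Z}.
C4 (derived state '1') is shared by all ingroup taxa — unites the whole ingroup.
Only Lineage R and Lineage U show the derived state '1' for C5, supporting them as a clade.
Most parsimonious ingroup topology: ((Lineage Z,(Lineage U,Lineage R)),Lineage S).
The clade {Lineage R, Lineage U, Lineage Z} is supported by C3: its derived state '1' occurs in exactly those taxa and in no other taxon (including the outgroup).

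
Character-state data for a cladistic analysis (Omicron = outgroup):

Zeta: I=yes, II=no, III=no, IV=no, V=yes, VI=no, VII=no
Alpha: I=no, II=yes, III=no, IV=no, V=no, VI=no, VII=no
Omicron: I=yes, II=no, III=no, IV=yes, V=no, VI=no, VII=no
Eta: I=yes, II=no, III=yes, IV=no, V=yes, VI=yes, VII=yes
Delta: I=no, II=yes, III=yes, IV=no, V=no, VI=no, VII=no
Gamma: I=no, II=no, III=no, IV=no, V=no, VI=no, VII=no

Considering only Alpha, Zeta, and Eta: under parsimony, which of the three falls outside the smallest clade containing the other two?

Character polarity is set by the outgroup: the derived state is whichever differs from the outgroup's state, so for I, IV the derived state is 'no', and for the remaining characters it is 'yes'.
I: derived state 'no' in Alpha, Delta, and Gamma only — synapomorphy for {Alpha, Delta, Gamma}.
II: derived state 'yes' in Alpha and Delta only — synapomorphy for {Alpha, Delta}.
III groups Delta and Eta, which is incompatible with the clades supported by the remaining characters; treating it as convergent (homoplasy) costs fewer steps than any alternative tree.
IV (derived state 'no') is shared by all ingroup taxa — unites the whole ingroup.
Only Eta and Zeta show the derived state 'yes' for V, supporting them as a clade.
VI (derived state 'yes') is unique to Eta (autapomorphy; uninformative for grouping).
VII (derived state 'yes') is unique to Eta (autapomorphy; uninformative for grouping).
Most parsimonious ingroup topology: ((Gamma,(Delta,Alpha)),(Eta,Zeta)).
Eta and Zeta share a more recent common ancestor with each other than either does with Alpha, so Alpha is the least closely related of the three.

Alpha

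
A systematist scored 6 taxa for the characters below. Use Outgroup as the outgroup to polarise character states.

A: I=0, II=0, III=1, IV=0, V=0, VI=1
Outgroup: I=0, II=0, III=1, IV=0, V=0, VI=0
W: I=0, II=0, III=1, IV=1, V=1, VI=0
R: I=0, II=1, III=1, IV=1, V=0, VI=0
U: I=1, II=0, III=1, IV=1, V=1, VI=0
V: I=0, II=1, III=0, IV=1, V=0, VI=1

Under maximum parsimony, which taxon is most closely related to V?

Character polarity is set by the outgroup: the derived state is whichever differs from the outgroup's state, so for III the derived state is '0', and for the remaining characters it is '1'.
I (derived state '1') is unique to U (autapomorphy; uninformative for grouping).
II (derived state '1') is shared by R and V — a synapomorphy uniting that clade.
III: derived state '0' in V only — an autapomorphy, so it tells us nothing about relationships among taxa.
Only R, U, V, and W show the derived state '1' for IV, supporting them as a clade.
Only U and W show the derived state '1' for V, supporting them as a clade.
VI groups A and V, which is incompatible with the clades supported by the remaining characters; treating it as convergent (homoplasy) costs fewer steps than any alternative tree.
Most parsimonious ingroup topology: (((W,U),(R,V)),A).
V and R form a cherry on this tree, so they are sister taxa.

R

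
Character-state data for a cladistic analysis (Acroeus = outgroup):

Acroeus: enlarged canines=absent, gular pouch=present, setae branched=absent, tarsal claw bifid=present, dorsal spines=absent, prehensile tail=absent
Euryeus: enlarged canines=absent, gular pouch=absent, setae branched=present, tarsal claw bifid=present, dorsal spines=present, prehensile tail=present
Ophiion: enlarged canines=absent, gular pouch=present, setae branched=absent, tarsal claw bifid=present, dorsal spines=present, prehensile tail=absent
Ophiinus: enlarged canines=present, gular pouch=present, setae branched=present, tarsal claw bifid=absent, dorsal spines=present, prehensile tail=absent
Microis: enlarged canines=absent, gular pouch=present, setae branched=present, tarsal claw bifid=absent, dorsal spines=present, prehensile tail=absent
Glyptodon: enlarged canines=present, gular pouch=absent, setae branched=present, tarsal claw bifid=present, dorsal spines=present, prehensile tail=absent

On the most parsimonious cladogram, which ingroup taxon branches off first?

Character polarity is set by the outgroup: the derived state is whichever differs from the outgroup's state, so for gular pouch, tarsal claw bifid the derived state is 'absent', and for the remaining characters it is 'present'.
enlarged canines groups Glyptodon and Ophiinus, which is incompatible with the clades supported by the remaining characters; treating it as convergent (homoplasy) costs fewer steps than any alternative tree.
Only Euryeus and Glyptodon show the derived state 'absent' for gular pouch, supporting them as a clade.
setae branched (derived state 'present') is shared by Euryeus, Glyptodon, Microis, and Ophiinus — a synapomorphy uniting that clade.
tarsal claw bifid (derived state 'absent') is shared by Microis and Ophiinus — a synapomorphy uniting that clade.
All ingroup taxa share the derived state 'present' for dorsal spines; it defines the ingroup but does not resolve relationships within it.
prehensile tail (derived state 'present') is unique to Euryeus (autapomorphy; uninformative for grouping).
Most parsimonious ingroup topology: (((Euryeus,Glyptodon),(Ophiinus,Microis)),Ophiion).
Ophiion is sister to the clade containing all other ingroup taxa, so it is the earliest-diverging (most basal) ingroup lineage.

Ophiion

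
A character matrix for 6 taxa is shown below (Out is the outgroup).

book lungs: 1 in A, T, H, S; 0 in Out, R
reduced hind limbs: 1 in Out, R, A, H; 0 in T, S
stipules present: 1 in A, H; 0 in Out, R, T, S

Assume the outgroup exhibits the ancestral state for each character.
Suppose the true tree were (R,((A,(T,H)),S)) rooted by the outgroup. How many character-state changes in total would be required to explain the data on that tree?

5

Map each character onto (R,((A,(T,H)),S)) (rooted by Out) and count the minimum state changes it requires (Fitch parsimony):
book lungs: 1; reduced hind limbs: 2; stipules present: 2.
Total tree length = 5.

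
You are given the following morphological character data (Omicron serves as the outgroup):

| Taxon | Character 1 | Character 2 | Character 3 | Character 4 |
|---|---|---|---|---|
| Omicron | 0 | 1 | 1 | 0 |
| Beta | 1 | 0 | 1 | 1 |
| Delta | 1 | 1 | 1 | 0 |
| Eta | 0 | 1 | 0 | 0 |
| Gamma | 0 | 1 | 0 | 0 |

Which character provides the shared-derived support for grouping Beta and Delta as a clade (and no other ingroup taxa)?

Character polarity is set by the outgroup: the derived state is whichever differs from the outgroup's state, so for Character 2, Character 3 the derived state is '0', and for the remaining characters it is '1'.
Character 1 (derived state '1') is shared by Beta and Delta — a synapomorphy uniting that clade.
Character 2: derived state '0' in Beta only — an autapomorphy, so it tells us nothing about relationships among taxa.
Only Eta and Gamma show the derived state '0' for Character 3, supporting them as a clade.
Character 4: derived state '1' in Beta only — an autapomorphy, so it tells us nothing about relationships among taxa.
Most parsimonious ingroup topology: ((Beta,Delta),(Eta,Gamma)).
The clade {Beta, Delta} is supported by Character 1: its derived state '1' occurs in exactly those taxa and in no other taxon (including the outgroup).

Character 1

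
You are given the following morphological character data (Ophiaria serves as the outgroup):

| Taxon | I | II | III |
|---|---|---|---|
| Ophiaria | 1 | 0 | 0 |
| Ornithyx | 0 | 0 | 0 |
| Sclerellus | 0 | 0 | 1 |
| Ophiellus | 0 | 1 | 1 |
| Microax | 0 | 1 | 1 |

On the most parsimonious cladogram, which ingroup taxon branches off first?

Ornithyx

Character polarity is set by the outgroup: the derived state is whichever differs from the outgroup's state, so for I the derived state is '0', and for the remaining characters it is '1'.
I (derived state '0') is shared by all ingroup taxa — unites the whole ingroup.
II: derived state '1' in Microax and Ophiellus only — synapomorphy for {Microax, Ophiellus}.
III: derived state '1' in Microax, Ophiellus, and Sclerellus only — synapomorphy for {Microax, Ophiellus, Sclerellus}.
Most parsimonious ingroup topology: (Ornithyx,(Sclerellus,(Ophiellus,Microax))).
Ornithyx is sister to the clade containing all other ingroup taxa, so it is the earliest-diverging (most basal) ingroup lineage.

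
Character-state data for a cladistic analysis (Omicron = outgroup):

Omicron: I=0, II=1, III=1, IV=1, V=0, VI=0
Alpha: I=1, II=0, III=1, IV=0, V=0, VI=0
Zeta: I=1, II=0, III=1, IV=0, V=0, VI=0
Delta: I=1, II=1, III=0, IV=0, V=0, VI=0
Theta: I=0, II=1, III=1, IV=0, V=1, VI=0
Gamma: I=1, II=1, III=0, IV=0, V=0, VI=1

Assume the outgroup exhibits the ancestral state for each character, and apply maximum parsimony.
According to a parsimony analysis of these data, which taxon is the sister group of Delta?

Character polarity is set by the outgroup: the derived state is whichever differs from the outgroup's state, so for II, III, IV the derived state is '0', and for the remaining characters it is '1'.
Only Alpha, Delta, Gamma, and Zeta show the derived state '1' for I, supporting them as a clade.
Only Alpha and Zeta show the derived state '0' for II, supporting them as a clade.
Only Delta and Gamma show the derived state '0' for III, supporting them as a clade.
All ingroup taxa share the derived state '0' for IV; it defines the ingroup but does not resolve relationships within it.
V (derived state '1') is unique to Theta (autapomorphy; uninformative for grouping).
VI: derived state '1' in Gamma only — an autapomorphy, so it tells us nothing about relationships among taxa.
Most parsimonious ingroup topology: (((Alpha,Zeta),(Delta,Gamma)),Theta).
Delta and Gamma form a cherry on this tree, so they are sister taxa.

Gamma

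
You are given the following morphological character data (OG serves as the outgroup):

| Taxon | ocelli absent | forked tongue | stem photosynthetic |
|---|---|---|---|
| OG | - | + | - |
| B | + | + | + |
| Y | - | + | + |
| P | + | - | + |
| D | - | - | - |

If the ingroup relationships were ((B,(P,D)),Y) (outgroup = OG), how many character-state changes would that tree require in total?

5

Map each character onto ((B,(P,D)),Y) (rooted by OG) and count the minimum state changes it requires (Fitch parsimony):
ocelli absent: 2; forked tongue: 1; stem photosynthetic: 2.
Total tree length = 5.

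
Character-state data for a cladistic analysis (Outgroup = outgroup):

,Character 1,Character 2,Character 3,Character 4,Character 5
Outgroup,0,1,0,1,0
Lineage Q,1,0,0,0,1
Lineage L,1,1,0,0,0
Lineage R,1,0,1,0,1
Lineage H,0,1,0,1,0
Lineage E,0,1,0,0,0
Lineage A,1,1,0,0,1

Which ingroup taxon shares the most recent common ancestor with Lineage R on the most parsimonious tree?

Character polarity is set by the outgroup: the derived state is whichever differs from the outgroup's state, so for Character 2, Character 4 the derived state is '0', and for the remaining characters it is '1'.
Only Lineage A, Lineage L, Lineage Q, and Lineage R show the derived state '1' for Character 1, supporting them as a clade.
Character 2: derived state '0' in Lineage Q and Lineage R only — synapomorphy for {Lineage Q, Lineage R}.
Character 3: derived state '1' in Lineage R only — an autapomorphy, so it tells us nothing about relationships among taxa.
Only Lineage A, Lineage E, Lineage L, Lineage Q, and Lineage R show the derived state '0' for Character 4, supporting them as a clade.
Character 5: derived state '1' in Lineage A, Lineage Q, and Lineage R only — synapomorphy for {Lineage A, Lineage Q, Lineage R}.
Most parsimonious ingroup topology: (((((Lineage Q,Lineage R),Lineage A),Lineage L),Lineage E),Lineage H).
Lineage R and Lineage Q form a cherry on this tree, so they are sister taxa.

Lineage Q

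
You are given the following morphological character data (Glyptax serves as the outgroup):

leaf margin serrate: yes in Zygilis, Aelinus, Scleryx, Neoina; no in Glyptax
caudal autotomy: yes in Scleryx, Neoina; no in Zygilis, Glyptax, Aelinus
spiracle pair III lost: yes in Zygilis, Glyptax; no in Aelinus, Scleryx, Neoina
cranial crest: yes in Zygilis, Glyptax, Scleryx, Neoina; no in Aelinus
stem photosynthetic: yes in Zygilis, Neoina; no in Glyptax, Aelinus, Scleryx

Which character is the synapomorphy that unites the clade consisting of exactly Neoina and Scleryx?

caudal autotomy

Character polarity is set by the outgroup: the derived state is whichever differs from the outgroup's state, so for spiracle pair III lost, cranial crest the derived state is 'no', and for the remaining characters it is 'yes'.
All ingroup taxa share the derived state 'yes' for leaf margin serrate; it defines the ingroup but does not resolve relationships within it.
Only Neoina and Scleryx show the derived state 'yes' for caudal autotomy, supporting them as a clade.
spiracle pair III lost: derived state 'no' in Aelinus, Neoina, and Scleryx only — synapomorphy for {Aelinus, Neoina, Scleryx}.
cranial crest (derived state 'no') is unique to Aelinus (autapomorphy; uninformative for grouping).
stem photosynthetic (state 'yes') occurs in Neoina and Zygilis but conflicts with the nesting implied by the other characters — most parsimoniously interpreted as homoplasy.
Most parsimonious ingroup topology: (((Neoina,Scleryx),Aelinus),Zygilis).
The clade {Neoina, Scleryx} is supported by caudal autotomy: its derived state 'yes' occurs in exactly those taxa and in no other taxon (including the outgroup).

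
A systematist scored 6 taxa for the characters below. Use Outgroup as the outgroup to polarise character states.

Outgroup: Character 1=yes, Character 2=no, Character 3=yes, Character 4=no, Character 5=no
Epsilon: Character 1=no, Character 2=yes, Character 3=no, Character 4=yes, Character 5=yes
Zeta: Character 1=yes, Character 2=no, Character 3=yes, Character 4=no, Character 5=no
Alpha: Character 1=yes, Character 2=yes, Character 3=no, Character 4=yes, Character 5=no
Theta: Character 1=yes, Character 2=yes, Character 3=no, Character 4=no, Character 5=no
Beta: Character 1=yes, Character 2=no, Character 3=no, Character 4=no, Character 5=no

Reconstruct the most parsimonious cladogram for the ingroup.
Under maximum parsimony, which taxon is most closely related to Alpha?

Character polarity is set by the outgroup: the derived state is whichever differs from the outgroup's state, so for Character 1, Character 3 the derived state is 'no', and for the remaining characters it is 'yes'.
Character 1 (derived state 'no') is unique to Epsilon (autapomorphy; uninformative for grouping).
Character 2 (derived state 'yes') is shared by Alpha, Epsilon, and Theta — a synapomorphy uniting that clade.
Character 3 (derived state 'no') is shared by Alpha, Beta, Epsilon, and Theta — a synapomorphy uniting that clade.
Character 4 (derived state 'yes') is shared by Alpha and Epsilon — a synapomorphy uniting that clade.
Character 5: derived state 'yes' in Epsilon only — an autapomorphy, so it tells us nothing about relationships among taxa.
Most parsimonious ingroup topology: ((((Epsilon,Alpha),Theta),Beta),Zeta).
Alpha and Epsilon form a cherry on this tree, so they are sister taxa.

Epsilon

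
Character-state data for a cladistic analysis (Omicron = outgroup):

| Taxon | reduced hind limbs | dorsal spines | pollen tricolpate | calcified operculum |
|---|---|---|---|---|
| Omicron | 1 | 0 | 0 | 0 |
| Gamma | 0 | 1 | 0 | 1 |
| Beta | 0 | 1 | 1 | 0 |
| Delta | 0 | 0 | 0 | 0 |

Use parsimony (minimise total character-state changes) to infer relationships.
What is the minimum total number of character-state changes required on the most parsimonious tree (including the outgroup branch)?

4

Character polarity is set by the outgroup: the derived state is whichever differs from the outgroup's state, so for reduced hind limbs the derived state is '0', and for the remaining characters it is '1'.
reduced hind limbs (derived state '0') is shared by all ingroup taxa — unites the whole ingroup.
dorsal spines (derived state '1') is shared by Beta and Gamma — a synapomorphy uniting that clade.
pollen tricolpate (derived state '1') is unique to Beta (autapomorphy; uninformative for grouping).
calcified operculum (derived state '1') is unique to Gamma (autapomorphy; uninformative for grouping).
Most parsimonious ingroup topology: (Delta,(Gamma,Beta)).
Changes per character on this tree: reduced hind limbs: 1; dorsal spines: 1; pollen tricolpate: 1; calcified operculum: 1.
Total = 4.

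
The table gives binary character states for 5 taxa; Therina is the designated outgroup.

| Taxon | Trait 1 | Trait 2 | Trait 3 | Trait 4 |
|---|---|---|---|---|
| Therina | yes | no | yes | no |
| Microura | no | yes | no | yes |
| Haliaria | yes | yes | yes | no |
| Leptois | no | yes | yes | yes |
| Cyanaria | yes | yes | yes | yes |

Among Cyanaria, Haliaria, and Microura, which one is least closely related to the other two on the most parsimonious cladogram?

Character polarity is set by the outgroup: the derived state is whichever differs from the outgroup's state, so for Trait 1, Trait 3 the derived state is 'no', and for the remaining characters it is 'yes'.
Trait 1 (derived state 'no') is shared by Leptois and Microura — a synapomorphy uniting that clade.
All ingroup taxa share the derived state 'yes' for Trait 2; it defines the ingroup but does not resolve relationships within it.
Trait 3: derived state 'no' in Microura only — an autapomorphy, so it tells us nothing about relationships among taxa.
Trait 4: derived state 'yes' in Cyanaria, Leptois, and Microura only — synapomorphy for {Cyanaria, Leptois, Microura}.
Most parsimonious ingroup topology: (((Microura,Leptois),Cyanaria),Haliaria).
Microura and Cyanaria share a more recent common ancestor with each other than either does with Haliaria, so Haliaria is the least closely related of the three.

Haliaria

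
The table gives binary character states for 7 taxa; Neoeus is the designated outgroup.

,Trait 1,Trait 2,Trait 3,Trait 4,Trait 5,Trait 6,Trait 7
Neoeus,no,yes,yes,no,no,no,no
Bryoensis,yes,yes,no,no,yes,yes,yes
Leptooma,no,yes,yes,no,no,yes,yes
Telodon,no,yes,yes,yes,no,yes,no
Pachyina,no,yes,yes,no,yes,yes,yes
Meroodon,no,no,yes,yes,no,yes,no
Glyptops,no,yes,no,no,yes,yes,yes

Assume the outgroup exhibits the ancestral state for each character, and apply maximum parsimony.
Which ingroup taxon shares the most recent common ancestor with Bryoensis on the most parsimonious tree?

Glyptops

Character polarity is set by the outgroup: the derived state is whichever differs from the outgroup's state, so for Trait 2, Trait 3 the derived state is 'no', and for the remaining characters it is 'yes'.
Trait 1 (derived state 'yes') is unique to Bryoensis (autapomorphy; uninformative for grouping).
Trait 2 (derived state 'no') is unique to Meroodon (autapomorphy; uninformative for grouping).
Trait 3 (derived state 'no') is shared by Bryoensis and Glyptops — a synapomorphy uniting that clade.
Trait 4 (derived state 'yes') is shared by Meroodon and Telodon — a synapomorphy uniting that clade.
Trait 5 (derived state 'yes') is shared by Bryoensis, Glyptops, and Pachyina — a synapomorphy uniting that clade.
All ingroup taxa share the derived state 'yes' for Trait 6; it defines the ingroup but does not resolve relationships within it.
Only Bryoensis, Glyptops, Leptooma, and Pachyina show the derived state 'yes' for Trait 7, supporting them as a clade.
Most parsimonious ingroup topology: ((((Bryoensis,Glyptops),Pachyina),Leptooma),(Telodon,Meroodon)).
Bryoensis and Glyptops form a cherry on this tree, so they are sister taxa.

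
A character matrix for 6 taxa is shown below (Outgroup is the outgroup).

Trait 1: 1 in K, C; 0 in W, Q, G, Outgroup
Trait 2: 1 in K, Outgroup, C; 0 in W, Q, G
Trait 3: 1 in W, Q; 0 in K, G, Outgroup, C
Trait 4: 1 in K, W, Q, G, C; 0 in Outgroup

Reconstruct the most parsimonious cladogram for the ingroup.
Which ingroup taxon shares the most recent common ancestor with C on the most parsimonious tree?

Character polarity is set by the outgroup: the derived state is whichever differs from the outgroup's state, so for Trait 2 the derived state is '0', and for the remaining characters it is '1'.
Only C and K show the derived state '1' for Trait 1, supporting them as a clade.
Only G, Q, and W show the derived state '0' for Trait 2, supporting them as a clade.
Only Q and W show the derived state '1' for Trait 3, supporting them as a clade.
All ingroup taxa share the derived state '1' for Trait 4; it defines the ingroup but does not resolve relationships within it.
Most parsimonious ingroup topology: ((G,(Q,W)),(C,K)).
C and K form a cherry on this tree, so they are sister taxa.

K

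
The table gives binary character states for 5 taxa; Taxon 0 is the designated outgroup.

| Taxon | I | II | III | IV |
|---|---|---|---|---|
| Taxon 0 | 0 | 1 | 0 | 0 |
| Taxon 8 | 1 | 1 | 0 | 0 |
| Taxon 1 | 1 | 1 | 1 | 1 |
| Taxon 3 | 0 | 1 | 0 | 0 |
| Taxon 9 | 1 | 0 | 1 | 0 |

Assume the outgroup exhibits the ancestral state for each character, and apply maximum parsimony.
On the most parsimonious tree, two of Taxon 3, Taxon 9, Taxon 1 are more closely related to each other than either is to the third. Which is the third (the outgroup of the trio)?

Taxon 3

Character polarity is set by the outgroup: the derived state is whichever differs from the outgroup's state, so for II the derived state is '0', and for the remaining characters it is '1'.
I: derived state '1' in Taxon 1, Taxon 8, and Taxon 9 only — synapomorphy for {Taxon 1, Taxon 8, Taxon 9}.
II (derived state '0') is unique to Taxon 9 (autapomorphy; uninformative for grouping).
III: derived state '1' in Taxon 1 and Taxon 9 only — synapomorphy for {Taxon 1, Taxon 9}.
IV: derived state '1' in Taxon 1 only — an autapomorphy, so it tells us nothing about relationships among taxa.
Most parsimonious ingroup topology: (((Taxon 1,Taxon 9),Taxon 8),Taxon 3).
Taxon 9 and Taxon 1 share a more recent common ancestor with each other than either does with Taxon 3, so Taxon 3 is the least closely related of the three.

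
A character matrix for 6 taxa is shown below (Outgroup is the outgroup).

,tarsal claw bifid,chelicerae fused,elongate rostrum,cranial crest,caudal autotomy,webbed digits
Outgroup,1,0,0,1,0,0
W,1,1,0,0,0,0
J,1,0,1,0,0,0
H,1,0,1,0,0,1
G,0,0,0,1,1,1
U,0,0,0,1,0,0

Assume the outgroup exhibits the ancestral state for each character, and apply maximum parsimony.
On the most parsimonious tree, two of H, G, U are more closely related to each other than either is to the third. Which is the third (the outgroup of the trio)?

Character polarity is set by the outgroup: the derived state is whichever differs from the outgroup's state, so for tarsal claw bifid, cranial crest the derived state is '0', and for the remaining characters it is '1'.
tarsal claw bifid: derived state '0' in G and U only — synapomorphy for {G, U}.
chelicerae fused: derived state '1' in W only — an autapomorphy, so it tells us nothing about relationships among taxa.
elongate rostrum: derived state '1' in H and J only — synapomorphy for {H, J}.
cranial crest: derived state '0' in H, J, and W only — synapomorphy for {H, J, W}.
caudal autotomy: derived state '1' in G only — an autapomorphy, so it tells us nothing about relationships among taxa.
webbed digits (state '1') occurs in G and H but conflicts with the nesting implied by the other characters — most parsimoniously interpreted as homoplasy.
Most parsimonious ingroup topology: ((W,(J,H)),(G,U)).
G and U share a more recent common ancestor with each other than either does with H, so H is the least closely related of the three.

H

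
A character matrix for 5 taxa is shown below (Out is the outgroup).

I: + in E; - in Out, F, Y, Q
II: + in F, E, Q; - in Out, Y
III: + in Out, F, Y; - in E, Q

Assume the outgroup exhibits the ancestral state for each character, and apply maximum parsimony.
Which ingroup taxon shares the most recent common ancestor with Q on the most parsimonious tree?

E

Character polarity is set by the outgroup: the derived state is whichever differs from the outgroup's state, so for III the derived state is '-', and for the remaining characters it is '+'.
I: derived state '+' in E only — an autapomorphy, so it tells us nothing about relationships among taxa.
II (derived state '+') is shared by E, F, and Q — a synapomorphy uniting that clade.
Only E and Q show the derived state '-' for III, supporting them as a clade.
Most parsimonious ingroup topology: ((F,(E,Q)),Y).
Q and E form a cherry on this tree, so they are sister taxa.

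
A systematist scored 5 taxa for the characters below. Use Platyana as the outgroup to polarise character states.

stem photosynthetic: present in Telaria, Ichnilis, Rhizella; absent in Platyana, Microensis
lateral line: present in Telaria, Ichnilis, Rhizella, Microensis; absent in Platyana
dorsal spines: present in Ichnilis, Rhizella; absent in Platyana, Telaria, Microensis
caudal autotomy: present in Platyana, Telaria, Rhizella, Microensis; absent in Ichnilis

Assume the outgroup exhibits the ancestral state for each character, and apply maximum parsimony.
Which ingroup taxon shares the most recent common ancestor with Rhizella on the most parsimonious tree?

Character polarity is set by the outgroup: the derived state is whichever differs from the outgroup's state, so for caudal autotomy the derived state is 'absent', and for the remaining characters it is 'present'.
Only Ichnilis, Rhizella, and Telaria show the derived state 'present' for stem photosynthetic, supporting them as a clade.
All ingroup taxa share the derived state 'present' for lateral line; it defines the ingroup but does not resolve relationships within it.
dorsal spines (derived state 'present') is shared by Ichnilis and Rhizella — a synapomorphy uniting that clade.
caudal autotomy (derived state 'absent') is unique to Ichnilis (autapomorphy; uninformative for grouping).
Most parsimonious ingroup topology: ((Telaria,(Ichnilis,Rhizella)),Microensis).
Rhizella and Ichnilis form a cherry on this tree, so they are sister taxa.

Ichnilis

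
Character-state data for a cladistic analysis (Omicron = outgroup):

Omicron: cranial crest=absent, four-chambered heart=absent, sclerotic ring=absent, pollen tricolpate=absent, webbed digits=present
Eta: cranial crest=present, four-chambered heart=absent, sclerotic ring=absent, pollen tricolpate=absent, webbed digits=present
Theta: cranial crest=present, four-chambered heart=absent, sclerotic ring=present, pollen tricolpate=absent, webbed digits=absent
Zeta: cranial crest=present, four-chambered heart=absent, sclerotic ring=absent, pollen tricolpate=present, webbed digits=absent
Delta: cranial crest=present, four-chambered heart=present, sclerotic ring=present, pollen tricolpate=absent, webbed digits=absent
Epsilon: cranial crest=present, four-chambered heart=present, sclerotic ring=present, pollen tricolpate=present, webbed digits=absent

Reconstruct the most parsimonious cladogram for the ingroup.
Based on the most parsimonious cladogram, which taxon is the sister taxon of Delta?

Character polarity is set by the outgroup: the derived state is whichever differs from the outgroup's state, so for webbed digits the derived state is 'absent', and for the remaining characters it is 'present'.
All ingroup taxa share the derived state 'present' for cranial crest; it defines the ingroup but does not resolve relationships within it.
four-chambered heart: derived state 'present' in Delta and Epsilon only — synapomorphy for {Delta, Epsilon}.
sclerotic ring (derived state 'present') is shared by Delta, Epsilon, and Theta — a synapomorphy uniting that clade.
pollen tricolpate groups Epsilon and Zeta, which is incompatible with the clades supported by the remaining characters; treating it as convergent (homoplasy) costs fewer steps than any alternative tree.
Only Delta, Epsilon, Theta, and Zeta show the derived state 'absent' for webbed digits, supporting them as a clade.
Most parsimonious ingroup topology: ((((Epsilon,Delta),Theta),Zeta),Eta).
Delta and Epsilon form a cherry on this tree, so they are sister taxa.

Epsilon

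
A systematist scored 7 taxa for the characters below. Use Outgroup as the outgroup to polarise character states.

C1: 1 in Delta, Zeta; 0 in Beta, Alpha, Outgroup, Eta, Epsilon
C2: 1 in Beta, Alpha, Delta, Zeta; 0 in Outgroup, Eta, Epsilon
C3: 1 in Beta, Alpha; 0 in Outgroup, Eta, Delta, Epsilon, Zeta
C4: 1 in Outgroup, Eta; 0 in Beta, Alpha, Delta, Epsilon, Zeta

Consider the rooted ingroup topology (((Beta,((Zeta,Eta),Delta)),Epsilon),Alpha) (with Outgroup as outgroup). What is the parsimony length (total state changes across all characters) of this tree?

Map each character onto (((Beta,((Zeta,Eta),Delta)),Epsilon),Alpha) (rooted by Outgroup) and count the minimum state changes it requires (Fitch parsimony):
C1: 2; C2: 3; C3: 2; C4: 2.
Total tree length = 9.

9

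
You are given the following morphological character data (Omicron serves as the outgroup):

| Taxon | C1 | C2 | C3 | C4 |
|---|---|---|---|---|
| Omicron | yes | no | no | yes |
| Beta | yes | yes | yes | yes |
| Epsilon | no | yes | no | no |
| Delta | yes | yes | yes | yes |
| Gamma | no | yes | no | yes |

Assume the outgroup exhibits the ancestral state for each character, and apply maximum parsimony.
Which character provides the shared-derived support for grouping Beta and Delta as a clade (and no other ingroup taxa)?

Character polarity is set by the outgroup: the derived state is whichever differs from the outgroup's state, so for C1, C4 the derived state is 'no', and for the remaining characters it is 'yes'.
C1 (derived state 'no') is shared by Epsilon and Gamma — a synapomorphy uniting that clade.
C2 (derived state 'yes') is shared by all ingroup taxa — unites the whole ingroup.
Only Beta and Delta show the derived state 'yes' for C3, supporting them as a clade.
C4 (derived state 'no') is unique to Epsilon (autapomorphy; uninformative for grouping).
Most parsimonious ingroup topology: ((Beta,Delta),(Epsilon,Gamma)).
The clade {Beta, Delta} is supported by C3: its derived state 'yes' occurs in exactly those taxa and in no other taxon (including the outgroup).

C3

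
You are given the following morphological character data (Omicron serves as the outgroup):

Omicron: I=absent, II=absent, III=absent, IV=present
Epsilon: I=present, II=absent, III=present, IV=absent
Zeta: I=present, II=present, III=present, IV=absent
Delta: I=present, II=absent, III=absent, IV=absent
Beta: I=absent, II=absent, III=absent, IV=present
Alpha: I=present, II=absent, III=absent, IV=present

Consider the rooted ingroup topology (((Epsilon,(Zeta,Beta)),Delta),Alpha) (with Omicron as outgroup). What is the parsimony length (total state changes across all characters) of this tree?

Map each character onto (((Epsilon,(Zeta,Beta)),Delta),Alpha) (rooted by Omicron) and count the minimum state changes it requires (Fitch parsimony):
I: 2; II: 1; III: 2; IV: 2.
Total tree length = 7.

7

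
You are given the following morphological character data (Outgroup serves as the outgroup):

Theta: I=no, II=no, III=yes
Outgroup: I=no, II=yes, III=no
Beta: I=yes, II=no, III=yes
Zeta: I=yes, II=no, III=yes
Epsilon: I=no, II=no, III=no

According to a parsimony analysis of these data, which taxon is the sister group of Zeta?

Beta

Character polarity is set by the outgroup: the derived state is whichever differs from the outgroup's state, so for II the derived state is 'no', and for the remaining characters it is 'yes'.
Only Beta and Zeta show the derived state 'yes' for I, supporting them as a clade.
II (derived state 'no') is shared by all ingroup taxa — unites the whole ingroup.
Only Beta, Theta, and Zeta show the derived state 'yes' for III, supporting them as a clade.
Most parsimonious ingroup topology: (((Beta,Zeta),Theta),Epsilon).
Zeta and Beta form a cherry on this tree, so they are sister taxa.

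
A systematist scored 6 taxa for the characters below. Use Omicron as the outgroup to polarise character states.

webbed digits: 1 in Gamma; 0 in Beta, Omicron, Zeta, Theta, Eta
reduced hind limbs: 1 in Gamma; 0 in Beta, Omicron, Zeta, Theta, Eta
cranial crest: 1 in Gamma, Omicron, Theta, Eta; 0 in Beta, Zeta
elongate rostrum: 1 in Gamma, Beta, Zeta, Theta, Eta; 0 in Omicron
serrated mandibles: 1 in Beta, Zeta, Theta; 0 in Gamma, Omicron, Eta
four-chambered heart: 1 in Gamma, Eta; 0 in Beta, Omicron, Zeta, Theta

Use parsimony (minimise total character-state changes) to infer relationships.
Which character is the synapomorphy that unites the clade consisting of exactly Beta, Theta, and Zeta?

Character polarity is set by the outgroup: the derived state is whichever differs from the outgroup's state, so for cranial crest the derived state is '0', and for the remaining characters it is '1'.
webbed digits (derived state '1') is unique to Gamma (autapomorphy; uninformative for grouping).
reduced hind limbs (derived state '1') is unique to Gamma (autapomorphy; uninformative for grouping).
cranial crest (derived state '0') is shared by Beta and Zeta — a synapomorphy uniting that clade.
elongate rostrum (derived state '1') is shared by all ingroup taxa — unites the whole ingroup.
Only Beta, Theta, and Zeta show the derived state '1' for serrated mandibles, supporting them as a clade.
Only Eta and Gamma show the derived state '1' for four-chambered heart, supporting them as a clade.
Most parsimonious ingroup topology: (((Zeta,Beta),Theta),(Eta,Gamma)).
The clade {Beta, Theta, Zeta} is supported by serrated mandibles: its derived state '1' occurs in exactly those taxa and in no other taxon (including the outgroup).

serrated mandibles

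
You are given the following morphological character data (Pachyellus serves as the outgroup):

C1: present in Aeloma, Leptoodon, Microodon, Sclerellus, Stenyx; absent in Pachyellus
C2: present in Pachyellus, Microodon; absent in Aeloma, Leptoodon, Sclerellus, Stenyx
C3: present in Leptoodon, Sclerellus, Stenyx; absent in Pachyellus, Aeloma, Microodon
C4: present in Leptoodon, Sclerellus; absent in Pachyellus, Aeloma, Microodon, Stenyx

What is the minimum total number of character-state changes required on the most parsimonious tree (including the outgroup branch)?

Character polarity is set by the outgroup: the derived state is whichever differs from the outgroup's state, so for C2 the derived state is 'absent', and for the remaining characters it is 'present'.
C1 (derived state 'present') is shared by all ingroup taxa — unites the whole ingroup.
C2: derived state 'absent' in Aeloma, Leptoodon, Sclerellus, and Stenyx only — synapomorphy for {Aeloma, Leptoodon, Sclerellus, Stenyx}.
C3: derived state 'present' in Leptoodon, Sclerellus, and Stenyx only — synapomorphy for {Leptoodon, Sclerellus, Stenyx}.
C4: derived state 'present' in Leptoodon and Sclerellus only — synapomorphy for {Leptoodon, Sclerellus}.
Most parsimonious ingroup topology: ((Aeloma,((Leptoodon,Sclerellus),Stenyx)),Microodon).
Changes per character on this tree: C1: 1; C2: 1; C3: 1; C4: 1.
Total = 4.

4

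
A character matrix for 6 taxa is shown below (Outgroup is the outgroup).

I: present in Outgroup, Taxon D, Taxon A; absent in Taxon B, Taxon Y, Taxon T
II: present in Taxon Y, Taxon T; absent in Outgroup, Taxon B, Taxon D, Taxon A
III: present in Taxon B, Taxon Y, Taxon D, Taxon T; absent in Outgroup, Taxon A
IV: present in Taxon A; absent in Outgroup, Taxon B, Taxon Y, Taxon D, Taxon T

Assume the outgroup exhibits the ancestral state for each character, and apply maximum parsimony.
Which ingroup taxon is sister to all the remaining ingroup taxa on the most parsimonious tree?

Taxon A

Character polarity is set by the outgroup: the derived state is whichever differs from the outgroup's state, so for I the derived state is 'absent', and for the remaining characters it is 'present'.
I: derived state 'absent' in Taxon B, Taxon T, and Taxon Y only — synapomorphy for {Taxon B, Taxon T, Taxon Y}.
II: derived state 'present' in Taxon T and Taxon Y only — synapomorphy for {Taxon T, Taxon Y}.
III (derived state 'present') is shared by Taxon B, Taxon D, Taxon T, and Taxon Y — a synapomorphy uniting that clade.
IV (derived state 'present') is unique to Taxon A (autapomorphy; uninformative for grouping).
Most parsimonious ingroup topology: (((Taxon B,(Taxon Y,Taxon T)),Taxon D),Taxon A).
Taxon A is sister to the clade containing all other ingroup taxa, so it is the earliest-diverging (most basal) ingroup lineage.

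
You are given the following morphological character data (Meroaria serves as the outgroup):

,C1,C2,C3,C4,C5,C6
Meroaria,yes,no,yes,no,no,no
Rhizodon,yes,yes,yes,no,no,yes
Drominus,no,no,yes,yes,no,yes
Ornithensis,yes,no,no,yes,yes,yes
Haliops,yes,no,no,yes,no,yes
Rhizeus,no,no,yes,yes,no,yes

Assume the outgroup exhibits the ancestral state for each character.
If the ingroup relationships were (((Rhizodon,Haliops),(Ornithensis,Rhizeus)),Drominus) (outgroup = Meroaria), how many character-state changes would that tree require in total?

9

Map each character onto (((Rhizodon,Haliops),(Ornithensis,Rhizeus)),Drominus) (rooted by Meroaria) and count the minimum state changes it requires (Fitch parsimony):
C1: 2; C2: 1; C3: 2; C4: 2; C5: 1; C6: 1.
Total tree length = 9.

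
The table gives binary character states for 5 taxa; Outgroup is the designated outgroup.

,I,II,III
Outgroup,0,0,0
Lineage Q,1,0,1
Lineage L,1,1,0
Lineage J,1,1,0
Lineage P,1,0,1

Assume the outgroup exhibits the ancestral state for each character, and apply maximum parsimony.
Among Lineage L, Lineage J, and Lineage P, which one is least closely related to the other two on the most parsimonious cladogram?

The outgroup has state '0' for every character, so '1' is the derived state throughout.
All ingroup taxa share the derived state '1' for I; it defines the ingroup but does not resolve relationships within it.
II (derived state '1') is shared by Lineage J and Lineage L — a synapomorphy uniting that clade.
III: derived state '1' in Lineage P and Lineage Q only — synapomorphy for {Lineage P, Lineage Q}.
Most parsimonious ingroup topology: ((Lineage Q,Lineage P),(Lineage L,Lineage J)).
Lineage J and Lineage L share a more recent common ancestor with each other than either does with Lineage P, so Lineage P is the least closely related of the three.

Lineage P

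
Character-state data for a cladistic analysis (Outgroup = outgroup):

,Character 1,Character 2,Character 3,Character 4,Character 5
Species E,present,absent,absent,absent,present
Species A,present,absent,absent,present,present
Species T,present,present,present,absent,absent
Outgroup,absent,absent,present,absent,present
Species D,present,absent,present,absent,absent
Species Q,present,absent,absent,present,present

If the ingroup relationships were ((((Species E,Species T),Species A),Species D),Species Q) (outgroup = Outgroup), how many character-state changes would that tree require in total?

Map each character onto ((((Species E,Species T),Species A),Species D),Species Q) (rooted by Outgroup) and count the minimum state changes it requires (Fitch parsimony):
Character 1: 1; Character 2: 1; Character 3: 3; Character 4: 2; Character 5: 2.
Total tree length = 9.

9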